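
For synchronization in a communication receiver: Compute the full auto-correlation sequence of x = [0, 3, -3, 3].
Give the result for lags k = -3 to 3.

r_xx[k] = sum_m x[m]*x[m+k], indexed from 0, for k = -3 to 3:
  r_xx[-3] = x[3]*x[0] = 0
  r_xx[-2] = x[2]*x[0] + x[3]*x[1] = 9
  r_xx[-1] = x[1]*x[0] + x[2]*x[1] + x[3]*x[2] = -18
  r_xx[0] = x[0]*x[0] + x[1]*x[1] + x[2]*x[2] + x[3]*x[3] = 27
  r_xx[1] = x[0]*x[1] + x[1]*x[2] + x[2]*x[3] = -18
  r_xx[2] = x[0]*x[2] + x[1]*x[3] = 9
  r_xx[3] = x[0]*x[3] = 0
r_xx = [0, 9, -18, 27, -18, 9, 0]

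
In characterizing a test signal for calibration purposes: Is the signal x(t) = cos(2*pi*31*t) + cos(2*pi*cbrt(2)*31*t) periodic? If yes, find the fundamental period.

f1 = 31 Hz, f2 = 31*cbrt(2) Hz
Ratio f2/f1 = cbrt(2), which is irrational.
Since the frequency ratio is irrational, no common period exists.
The signal is not periodic.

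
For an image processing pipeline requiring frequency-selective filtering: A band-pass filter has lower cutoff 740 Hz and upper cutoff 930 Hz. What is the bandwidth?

Bandwidth = f_high - f_low
= 930 Hz - 740 Hz = 190 Hz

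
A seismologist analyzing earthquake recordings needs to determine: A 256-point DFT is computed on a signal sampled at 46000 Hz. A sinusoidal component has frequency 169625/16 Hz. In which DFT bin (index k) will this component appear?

DFT frequency resolution = f_s/N = 46000/256 = 2875/16 Hz
Bin index k = f_signal / resolution = 169625/16 / 2875/16 = 59
The signal frequency 169625/16 Hz falls in DFT bin k = 59.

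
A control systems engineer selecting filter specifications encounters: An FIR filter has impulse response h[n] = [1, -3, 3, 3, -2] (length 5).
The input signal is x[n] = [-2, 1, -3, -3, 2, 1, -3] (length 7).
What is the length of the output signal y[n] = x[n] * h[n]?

For linear convolution, the output length is:
len(y) = len(x) + len(h) - 1 = 7 + 5 - 1 = 11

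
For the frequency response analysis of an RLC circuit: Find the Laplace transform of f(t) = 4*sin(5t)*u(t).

Standard pair: sin(wt)*u(t) <-> w/(s^2+w^2)
With w = 5: L{4*sin(5t)*u(t)} = 20/(s^2+25)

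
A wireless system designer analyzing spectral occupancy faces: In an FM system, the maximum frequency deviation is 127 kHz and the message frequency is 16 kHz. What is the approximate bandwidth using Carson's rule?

Carson's rule: BW = 2*(delta_f + f_m)
= 2*(127 + 16) kHz = 286 kHz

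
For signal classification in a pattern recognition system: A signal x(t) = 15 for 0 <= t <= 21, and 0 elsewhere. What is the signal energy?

Energy = integral of |x(t)|^2 dt over the signal duration
= 15^2 * 21 = 225 * 21 = 4725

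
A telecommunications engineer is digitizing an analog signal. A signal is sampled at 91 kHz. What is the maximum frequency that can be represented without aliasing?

The maximum frequency that can be represented without aliasing
is the Nyquist frequency: f_max = f_s / 2 = 91 kHz / 2 = 91/2 kHz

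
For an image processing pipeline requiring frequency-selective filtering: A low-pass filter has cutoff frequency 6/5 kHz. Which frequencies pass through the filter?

A low-pass filter passes all frequencies below the cutoff frequency 6/5 kHz and attenuates higher frequencies.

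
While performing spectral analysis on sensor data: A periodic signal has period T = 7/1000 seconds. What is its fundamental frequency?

The fundamental frequency is the reciprocal of the period.
f = 1/T = 1/(7/1000) = 1000/7 Hz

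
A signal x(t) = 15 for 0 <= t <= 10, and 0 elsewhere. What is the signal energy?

Energy = integral of |x(t)|^2 dt over the signal duration
= 15^2 * 10 = 225 * 10 = 2250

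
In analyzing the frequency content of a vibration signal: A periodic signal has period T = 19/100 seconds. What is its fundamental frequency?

The fundamental frequency is the reciprocal of the period.
f = 1/T = 1/(19/100) = 100/19 Hz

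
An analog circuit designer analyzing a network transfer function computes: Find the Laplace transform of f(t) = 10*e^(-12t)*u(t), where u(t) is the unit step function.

Standard Laplace transform pair:
e^(-at)*u(t) <-> 1/(s+a)
With a = 12: L{10*e^(-12t)*u(t)} = 10/(s+12), ROC: Re(s) > -12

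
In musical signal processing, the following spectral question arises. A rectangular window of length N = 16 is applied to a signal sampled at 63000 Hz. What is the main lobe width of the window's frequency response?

For a rectangular window of length N,
the main lobe width in frequency is 2*f_s/N.
= 2*63000/16 = 7875 Hz
This determines the minimum frequency separation for resolving two sinusoids.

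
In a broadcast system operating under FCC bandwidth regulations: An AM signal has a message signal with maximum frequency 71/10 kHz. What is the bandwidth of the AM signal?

In AM (double-sideband), the bandwidth is twice the message frequency.
BW = 2 * f_m = 2 * 71/10 kHz = 71/5 kHz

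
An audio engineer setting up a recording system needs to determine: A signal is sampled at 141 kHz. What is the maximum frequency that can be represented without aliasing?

The maximum frequency that can be represented without aliasing
is the Nyquist frequency: f_max = f_s / 2 = 141 kHz / 2 = 141/2 kHz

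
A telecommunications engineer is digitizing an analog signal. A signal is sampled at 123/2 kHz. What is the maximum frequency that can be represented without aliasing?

The maximum frequency that can be represented without aliasing
is the Nyquist frequency: f_max = f_s / 2 = 123/2 kHz / 2 = 123/4 kHz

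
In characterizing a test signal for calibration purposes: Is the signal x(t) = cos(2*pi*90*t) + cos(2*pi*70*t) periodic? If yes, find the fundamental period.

f1 = 90 Hz, f2 = 70 Hz
Period T1 = 1/90, T2 = 1/70
Ratio T1/T2 = 70/90, which is rational.
The signal is periodic with fundamental period T = 1/GCD(90,70) = 1/10 s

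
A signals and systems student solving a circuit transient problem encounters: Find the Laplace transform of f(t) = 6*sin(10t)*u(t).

Standard pair: sin(wt)*u(t) <-> w/(s^2+w^2)
With w = 10: L{6*sin(10t)*u(t)} = 60/(s^2+100)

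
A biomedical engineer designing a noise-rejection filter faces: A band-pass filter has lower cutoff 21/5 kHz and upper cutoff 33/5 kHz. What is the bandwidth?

Bandwidth = f_high - f_low
= 33/5 kHz - 21/5 kHz = 12/5 kHz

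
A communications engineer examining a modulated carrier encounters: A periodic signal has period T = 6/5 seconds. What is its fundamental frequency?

The fundamental frequency is the reciprocal of the period.
f = 1/T = 1/(6/5) = 5/6 Hz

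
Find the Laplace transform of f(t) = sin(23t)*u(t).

Standard pair: sin(wt)*u(t) <-> w/(s^2+w^2)
With w = 23: L{sin(23t)*u(t)} = 23/(s^2+529)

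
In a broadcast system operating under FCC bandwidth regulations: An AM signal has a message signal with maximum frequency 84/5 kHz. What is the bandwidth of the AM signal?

In AM (double-sideband), the bandwidth is twice the message frequency.
BW = 2 * f_m = 2 * 84/5 kHz = 168/5 kHz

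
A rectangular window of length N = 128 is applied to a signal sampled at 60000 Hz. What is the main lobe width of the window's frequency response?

For a rectangular window of length N,
the main lobe width in frequency is 2*f_s/N.
= 2*60000/128 = 1875/2 Hz
This determines the minimum frequency separation for resolving two sinusoids.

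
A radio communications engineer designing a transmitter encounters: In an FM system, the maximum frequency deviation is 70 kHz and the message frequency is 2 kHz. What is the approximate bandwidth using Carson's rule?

Carson's rule: BW = 2*(delta_f + f_m)
= 2*(70 + 2) kHz = 144 kHz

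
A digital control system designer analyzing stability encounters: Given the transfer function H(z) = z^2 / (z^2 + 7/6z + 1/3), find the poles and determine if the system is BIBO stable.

Poles are roots of the denominator: z^2 + 7/6z + 1/3 = 0.
Quadratic formula: z = [-(7/6) +/- sqrt((7/6)^2 - 4*(1/3))] / 2
Discriminant = 49/36 - 4/3 = 1/36; sqrt = 1/6.
z = (-7/6 +/- 1/6) / 2 => z = -1/2 or z = -2/3.
|p1| = 2/3, |p2| = 1/2.
For BIBO stability, all poles must lie inside the unit circle (|p| < 1).
System is STABLE since both |p| < 1.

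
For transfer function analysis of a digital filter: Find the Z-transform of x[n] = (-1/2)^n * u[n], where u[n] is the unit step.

The Z-transform of a^n * u[n] is z/(z-a) for |z| > |a|.
Here a = -1/2, so X(z) = z/(z - (-1/2)) = 2z/(2z + 1)
ROC: |z| > 1/2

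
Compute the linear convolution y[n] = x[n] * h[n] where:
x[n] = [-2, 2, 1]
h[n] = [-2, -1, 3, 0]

y[n] = sum_k x[k]*h[n-k]. Output length = len(x) + len(h) - 1 = 3 + 4 - 1 = 6.
y[0] = -2*-2 = 4
y[1] = 2*-2 + -2*-1 = -2
y[2] = 1*-2 + 2*-1 + -2*3 = -10
y[3] = 1*-1 + 2*3 + -2*0 = 5
y[4] = 1*3 + 2*0 = 3
y[5] = 1*0 = 0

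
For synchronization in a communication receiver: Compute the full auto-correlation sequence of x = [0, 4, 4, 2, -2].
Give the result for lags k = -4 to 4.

r_xx[k] = sum_m x[m]*x[m+k], indexed from 0, for k = -4 to 4:
  r_xx[-4] = x[4]*x[0] = 0
  r_xx[-3] = x[3]*x[0] + x[4]*x[1] = -8
  r_xx[-2] = x[2]*x[0] + x[3]*x[1] + x[4]*x[2] = 0
  r_xx[-1] = x[1]*x[0] + x[2]*x[1] + x[3]*x[2] + x[4]*x[3] = 20
  r_xx[0] = x[0]*x[0] + x[1]*x[1] + x[2]*x[2] + x[3]*x[3] + x[4]*x[4] = 40
  r_xx[1] = x[0]*x[1] + x[1]*x[2] + x[2]*x[3] + x[3]*x[4] = 20
  r_xx[2] = x[0]*x[2] + x[1]*x[3] + x[2]*x[4] = 0
  r_xx[3] = x[0]*x[3] + x[1]*x[4] = -8
  r_xx[4] = x[0]*x[4] = 0
r_xx = [0, -8, 0, 20, 40, 20, 0, -8, 0]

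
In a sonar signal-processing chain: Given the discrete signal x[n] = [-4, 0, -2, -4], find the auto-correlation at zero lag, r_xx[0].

The auto-correlation at zero lag r_xx[0] equals the signal energy.
r_xx[0] = sum of x[n]^2 = (-4)^2 + 0^2 + (-2)^2 + (-4)^2
= 16 + 0 + 4 + 16 = 36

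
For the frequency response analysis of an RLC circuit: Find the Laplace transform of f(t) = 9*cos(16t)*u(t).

Standard pair: cos(wt)*u(t) <-> s/(s^2+w^2)
With w = 16: L{9*cos(16t)*u(t)} = 9s/(s^2+256)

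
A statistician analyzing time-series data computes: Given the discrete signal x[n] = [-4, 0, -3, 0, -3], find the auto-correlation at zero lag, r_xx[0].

The auto-correlation at zero lag r_xx[0] equals the signal energy.
r_xx[0] = sum of x[n]^2 = (-4)^2 + 0^2 + (-3)^2 + 0^2 + (-3)^2
= 16 + 0 + 9 + 0 + 9 = 34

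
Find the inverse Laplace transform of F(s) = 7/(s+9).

Standard pair: k/(s+a) <-> k*e^(-at)*u(t)
With k=7, a=9: f(t) = 7*e^(-9t)*u(t)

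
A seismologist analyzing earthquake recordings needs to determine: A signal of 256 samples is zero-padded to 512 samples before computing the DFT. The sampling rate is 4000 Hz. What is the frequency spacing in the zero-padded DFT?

Original DFT: N = 256, resolution = f_s/N = 4000/256 = 125/8 Hz
Zero-padded DFT: N = 512, resolution = f_s/N = 4000/512 = 125/16 Hz
Zero-padding interpolates the spectrum (finer frequency grid)
but does NOT improve the true spectral resolution (ability to resolve close frequencies).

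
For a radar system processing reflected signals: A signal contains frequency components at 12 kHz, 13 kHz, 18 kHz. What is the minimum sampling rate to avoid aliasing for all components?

The highest frequency component is f_max = 18 kHz.
Nyquist rate = 2 * f_max = 2 * 18 kHz = 36 kHz.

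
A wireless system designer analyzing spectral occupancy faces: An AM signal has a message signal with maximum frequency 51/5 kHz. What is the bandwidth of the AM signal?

In AM (double-sideband), the bandwidth is twice the message frequency.
BW = 2 * f_m = 2 * 51/5 kHz = 102/5 kHz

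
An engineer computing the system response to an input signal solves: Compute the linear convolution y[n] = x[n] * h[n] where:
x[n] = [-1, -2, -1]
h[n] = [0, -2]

y[n] = sum_k x[k]*h[n-k]. Output length = len(x) + len(h) - 1 = 3 + 2 - 1 = 4.
y[0] = -1*0 = 0
y[1] = -2*0 + -1*-2 = 2
y[2] = -1*0 + -2*-2 = 4
y[3] = -1*-2 = 2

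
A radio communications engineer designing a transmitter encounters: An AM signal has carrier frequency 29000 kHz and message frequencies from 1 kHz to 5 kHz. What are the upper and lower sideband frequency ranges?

Upper sideband (USB) = fc + [fm_low, fm_high] = 29000 + [1, 5] = [29001, 29005] kHz
Lower sideband (LSB) = fc - [fm_high, fm_low] = 29000 - [5, 1] = [28995, 28999] kHz
Total occupied spectrum: 28995 kHz to 29005 kHz (plus carrier at 29000 kHz)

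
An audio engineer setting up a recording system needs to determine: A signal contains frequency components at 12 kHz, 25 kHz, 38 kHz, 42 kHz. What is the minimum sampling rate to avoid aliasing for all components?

The highest frequency component is f_max = 42 kHz.
Nyquist rate = 2 * f_max = 2 * 42 kHz = 84 kHz.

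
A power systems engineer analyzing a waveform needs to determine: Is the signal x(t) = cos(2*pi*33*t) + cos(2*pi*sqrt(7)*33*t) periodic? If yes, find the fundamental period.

f1 = 33 Hz, f2 = 33*sqrt(7) Hz
Ratio f2/f1 = sqrt(7), which is irrational.
Since the frequency ratio is irrational, no common period exists.
The signal is not periodic.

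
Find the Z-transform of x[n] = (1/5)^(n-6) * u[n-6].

Time-shifting property: if X(z) = Z{x[n]}, then Z{x[n-d]} = z^(-d) * X(z)
X(z) = z/(z - 1/5) for x[n] = (1/5)^n * u[n]
Z{x[n-6]} = z^(-6) * z/(z - 1/5) = z^(-5)/(z - 1/5)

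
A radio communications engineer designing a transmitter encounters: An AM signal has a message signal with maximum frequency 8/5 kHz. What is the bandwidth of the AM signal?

In AM (double-sideband), the bandwidth is twice the message frequency.
BW = 2 * f_m = 2 * 8/5 kHz = 16/5 kHz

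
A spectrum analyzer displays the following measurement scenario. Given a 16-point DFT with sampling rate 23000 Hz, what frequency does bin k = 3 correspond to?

The frequency of DFT bin k is: f_k = k * f_s / N
f_3 = 3 * 23000 / 16 = 8625/2 Hz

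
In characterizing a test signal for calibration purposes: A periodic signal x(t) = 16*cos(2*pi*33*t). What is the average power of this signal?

Average power of A*cos(wt) is A^2/2.
P = 16^2 / 2 = 256/2 = 128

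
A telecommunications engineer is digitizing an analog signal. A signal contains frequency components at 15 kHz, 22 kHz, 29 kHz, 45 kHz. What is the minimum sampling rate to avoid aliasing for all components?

The highest frequency component is f_max = 45 kHz.
Nyquist rate = 2 * f_max = 2 * 45 kHz = 90 kHz.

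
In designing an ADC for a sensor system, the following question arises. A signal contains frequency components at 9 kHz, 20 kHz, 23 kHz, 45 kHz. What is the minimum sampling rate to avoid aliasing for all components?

The highest frequency component is f_max = 45 kHz.
Nyquist rate = 2 * f_max = 2 * 45 kHz = 90 kHz.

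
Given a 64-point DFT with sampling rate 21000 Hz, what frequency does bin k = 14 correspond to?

The frequency of DFT bin k is: f_k = k * f_s / N
f_14 = 14 * 21000 / 64 = 18375/4 Hz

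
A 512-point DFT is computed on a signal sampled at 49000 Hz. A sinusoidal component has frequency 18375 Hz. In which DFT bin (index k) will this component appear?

DFT frequency resolution = f_s/N = 49000/512 = 6125/64 Hz
Bin index k = f_signal / resolution = 18375 / 6125/64 = 192
The signal frequency 18375 Hz falls in DFT bin k = 192.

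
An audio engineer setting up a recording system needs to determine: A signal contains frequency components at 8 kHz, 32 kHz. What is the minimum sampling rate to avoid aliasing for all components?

The highest frequency component is f_max = 32 kHz.
Nyquist rate = 2 * f_max = 2 * 32 kHz = 64 kHz.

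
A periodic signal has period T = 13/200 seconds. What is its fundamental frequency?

The fundamental frequency is the reciprocal of the period.
f = 1/T = 1/(13/200) = 200/13 Hz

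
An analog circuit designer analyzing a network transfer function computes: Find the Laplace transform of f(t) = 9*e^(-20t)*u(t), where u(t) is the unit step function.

Standard Laplace transform pair:
e^(-at)*u(t) <-> 1/(s+a)
With a = 20: L{9*e^(-20t)*u(t)} = 9/(s+20), ROC: Re(s) > -20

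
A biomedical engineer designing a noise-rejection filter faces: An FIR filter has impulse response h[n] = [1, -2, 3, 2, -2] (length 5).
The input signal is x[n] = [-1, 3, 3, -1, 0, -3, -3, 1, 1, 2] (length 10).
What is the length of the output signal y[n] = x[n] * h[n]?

For linear convolution, the output length is:
len(y) = len(x) + len(h) - 1 = 10 + 5 - 1 = 14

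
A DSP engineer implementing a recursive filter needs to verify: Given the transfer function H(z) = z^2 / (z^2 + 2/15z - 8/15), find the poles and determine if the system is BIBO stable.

Poles are roots of the denominator: z^2 + 2/15z - 8/15 = 0.
Quadratic formula: z = [-(2/15) +/- sqrt((2/15)^2 - 4*(-8/15))] / 2
Discriminant = 4/225 + 32/15 = 484/225; sqrt = 22/15.
z = (-2/15 +/- 22/15) / 2 => z = 2/3 or z = -4/5.
|p1| = 2/3, |p2| = 4/5.
For BIBO stability, all poles must lie inside the unit circle (|p| < 1).
System is STABLE since both |p| < 1.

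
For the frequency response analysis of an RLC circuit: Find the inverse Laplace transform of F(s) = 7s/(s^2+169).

Standard pair: s/(s^2+w^2) <-> cos(wt)*u(t)
With k=7, w=13: f(t) = 7*cos(13t)*u(t)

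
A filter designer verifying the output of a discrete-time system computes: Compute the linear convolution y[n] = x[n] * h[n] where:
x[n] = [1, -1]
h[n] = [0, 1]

y[n] = sum_k x[k]*h[n-k]. Output length = len(x) + len(h) - 1 = 2 + 2 - 1 = 3.
y[0] = 1*0 = 0
y[1] = -1*0 + 1*1 = 1
y[2] = -1*1 = -1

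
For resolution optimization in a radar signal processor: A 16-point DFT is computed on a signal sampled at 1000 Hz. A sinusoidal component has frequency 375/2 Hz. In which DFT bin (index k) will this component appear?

DFT frequency resolution = f_s/N = 1000/16 = 125/2 Hz
Bin index k = f_signal / resolution = 375/2 / 125/2 = 3
The signal frequency 375/2 Hz falls in DFT bin k = 3.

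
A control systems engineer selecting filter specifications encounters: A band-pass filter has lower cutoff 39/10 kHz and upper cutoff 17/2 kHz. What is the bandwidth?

Bandwidth = f_high - f_low
= 17/2 kHz - 39/10 kHz = 23/5 kHz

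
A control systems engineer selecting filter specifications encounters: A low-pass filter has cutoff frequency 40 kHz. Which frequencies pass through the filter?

A low-pass filter passes all frequencies below the cutoff frequency 40 kHz and attenuates higher frequencies.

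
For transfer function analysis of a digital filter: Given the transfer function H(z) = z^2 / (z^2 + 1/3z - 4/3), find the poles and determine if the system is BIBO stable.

Poles are roots of the denominator: z^2 + 1/3z - 4/3 = 0.
Quadratic formula: z = [-(1/3) +/- sqrt((1/3)^2 - 4*(-4/3))] / 2
Discriminant = 1/9 + 16/3 = 49/9; sqrt = 7/3.
z = (-1/3 +/- 7/3) / 2 => z = 1 or z = -4/3.
|p1| = 4/3, |p2| = 1.
For BIBO stability, all poles must lie inside the unit circle (|p| < 1).
System is UNSTABLE since at least one |p| >= 1.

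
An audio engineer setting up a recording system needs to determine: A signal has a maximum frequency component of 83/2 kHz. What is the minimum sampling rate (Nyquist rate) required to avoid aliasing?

By the Nyquist-Shannon sampling theorem,
the minimum sampling rate (Nyquist rate) must be at least 2 * f_max.
Nyquist rate = 2 * 83/2 kHz = 83 kHz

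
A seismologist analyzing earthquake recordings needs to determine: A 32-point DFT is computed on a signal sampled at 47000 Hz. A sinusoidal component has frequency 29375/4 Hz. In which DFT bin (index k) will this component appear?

DFT frequency resolution = f_s/N = 47000/32 = 5875/4 Hz
Bin index k = f_signal / resolution = 29375/4 / 5875/4 = 5
The signal frequency 29375/4 Hz falls in DFT bin k = 5.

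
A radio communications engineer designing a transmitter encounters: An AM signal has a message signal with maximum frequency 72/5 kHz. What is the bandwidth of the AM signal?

In AM (double-sideband), the bandwidth is twice the message frequency.
BW = 2 * f_m = 2 * 72/5 kHz = 144/5 kHz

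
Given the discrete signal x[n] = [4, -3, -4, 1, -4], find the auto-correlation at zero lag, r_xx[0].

The auto-correlation at zero lag r_xx[0] equals the signal energy.
r_xx[0] = sum of x[n]^2 = 4^2 + (-3)^2 + (-4)^2 + 1^2 + (-4)^2
= 16 + 9 + 16 + 1 + 16 = 58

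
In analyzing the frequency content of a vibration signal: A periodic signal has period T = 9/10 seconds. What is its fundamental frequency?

The fundamental frequency is the reciprocal of the period.
f = 1/T = 1/(9/10) = 10/9 Hz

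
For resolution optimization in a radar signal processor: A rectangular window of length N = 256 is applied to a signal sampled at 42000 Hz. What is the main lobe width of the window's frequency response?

For a rectangular window of length N,
the main lobe width in frequency is 2*f_s/N.
= 2*42000/256 = 2625/8 Hz
This determines the minimum frequency separation for resolving two sinusoids.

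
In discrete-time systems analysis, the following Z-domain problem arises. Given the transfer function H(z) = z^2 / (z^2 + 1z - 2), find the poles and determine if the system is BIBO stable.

Poles are roots of the denominator: z^2 + 1z - 2 = 0.
Quadratic formula: z = [-(1) +/- sqrt((1)^2 - 4*(-2))] / 2
Discriminant = 1 + 8 = 9; sqrt = 3.
z = (-1 +/- 3) / 2 => z = 1 or z = -2.
|p1| = 2, |p2| = 1.
For BIBO stability, all poles must lie inside the unit circle (|p| < 1).
System is UNSTABLE since at least one |p| >= 1.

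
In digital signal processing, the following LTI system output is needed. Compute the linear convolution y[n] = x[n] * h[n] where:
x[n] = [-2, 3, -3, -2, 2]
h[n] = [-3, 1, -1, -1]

y[n] = sum_k x[k]*h[n-k]. Output length = len(x) + len(h) - 1 = 5 + 4 - 1 = 8.
y[0] = -2*-3 = 6
y[1] = 3*-3 + -2*1 = -11
y[2] = -3*-3 + 3*1 + -2*-1 = 14
y[3] = -2*-3 + -3*1 + 3*-1 + -2*-1 = 2
y[4] = 2*-3 + -2*1 + -3*-1 + 3*-1 = -8
y[5] = 2*1 + -2*-1 + -3*-1 = 7
y[6] = 2*-1 + -2*-1 = 0
y[7] = 2*-1 = -2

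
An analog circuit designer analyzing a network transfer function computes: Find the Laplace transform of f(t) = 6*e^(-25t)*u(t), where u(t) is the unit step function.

Standard Laplace transform pair:
e^(-at)*u(t) <-> 1/(s+a)
With a = 25: L{6*e^(-25t)*u(t)} = 6/(s+25), ROC: Re(s) > -25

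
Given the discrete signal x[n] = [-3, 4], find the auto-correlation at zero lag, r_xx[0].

The auto-correlation at zero lag r_xx[0] equals the signal energy.
r_xx[0] = sum of x[n]^2 = (-3)^2 + 4^2
= 9 + 16 = 25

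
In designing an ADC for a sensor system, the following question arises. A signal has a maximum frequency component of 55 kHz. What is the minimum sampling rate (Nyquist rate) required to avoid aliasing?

By the Nyquist-Shannon sampling theorem,
the minimum sampling rate (Nyquist rate) must be at least 2 * f_max.
Nyquist rate = 2 * 55 kHz = 110 kHz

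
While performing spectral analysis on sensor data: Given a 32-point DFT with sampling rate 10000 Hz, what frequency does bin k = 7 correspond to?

The frequency of DFT bin k is: f_k = k * f_s / N
f_7 = 7 * 10000 / 32 = 4375/2 Hz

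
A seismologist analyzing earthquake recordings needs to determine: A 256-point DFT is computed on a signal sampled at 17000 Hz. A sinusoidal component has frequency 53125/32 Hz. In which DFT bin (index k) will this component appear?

DFT frequency resolution = f_s/N = 17000/256 = 2125/32 Hz
Bin index k = f_signal / resolution = 53125/32 / 2125/32 = 25
The signal frequency 53125/32 Hz falls in DFT bin k = 25.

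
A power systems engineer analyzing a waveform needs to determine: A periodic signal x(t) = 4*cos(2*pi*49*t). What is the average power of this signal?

Average power of A*cos(wt) is A^2/2.
P = 4^2 / 2 = 16/2 = 8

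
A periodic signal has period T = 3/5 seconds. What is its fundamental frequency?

The fundamental frequency is the reciprocal of the period.
f = 1/T = 1/(3/5) = 5/3 Hz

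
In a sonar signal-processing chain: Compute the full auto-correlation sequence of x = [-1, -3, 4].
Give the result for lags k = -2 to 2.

r_xx[k] = sum_m x[m]*x[m+k], indexed from 0, for k = -2 to 2:
  r_xx[-2] = x[2]*x[0] = -4
  r_xx[-1] = x[1]*x[0] + x[2]*x[1] = -9
  r_xx[0] = x[0]*x[0] + x[1]*x[1] + x[2]*x[2] = 26
  r_xx[1] = x[0]*x[1] + x[1]*x[2] = -9
  r_xx[2] = x[0]*x[2] = -4
r_xx = [-4, -9, 26, -9, -4]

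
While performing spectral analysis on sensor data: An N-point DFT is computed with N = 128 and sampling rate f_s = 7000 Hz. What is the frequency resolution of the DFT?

DFT frequency resolution = f_s / N
= 7000 / 128 = 875/16 Hz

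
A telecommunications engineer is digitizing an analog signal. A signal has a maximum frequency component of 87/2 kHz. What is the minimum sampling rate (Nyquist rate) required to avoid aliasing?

By the Nyquist-Shannon sampling theorem,
the minimum sampling rate (Nyquist rate) must be at least 2 * f_max.
Nyquist rate = 2 * 87/2 kHz = 87 kHz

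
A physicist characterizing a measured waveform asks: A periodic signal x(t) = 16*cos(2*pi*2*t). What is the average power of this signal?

Average power of A*cos(wt) is A^2/2.
P = 16^2 / 2 = 256/2 = 128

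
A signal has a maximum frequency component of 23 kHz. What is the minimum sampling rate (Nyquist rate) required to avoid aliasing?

By the Nyquist-Shannon sampling theorem,
the minimum sampling rate (Nyquist rate) must be at least 2 * f_max.
Nyquist rate = 2 * 23 kHz = 46 kHz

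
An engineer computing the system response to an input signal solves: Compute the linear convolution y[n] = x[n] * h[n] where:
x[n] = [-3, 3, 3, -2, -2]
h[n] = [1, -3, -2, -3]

y[n] = sum_k x[k]*h[n-k]. Output length = len(x) + len(h) - 1 = 5 + 4 - 1 = 8.
y[0] = -3*1 = -3
y[1] = 3*1 + -3*-3 = 12
y[2] = 3*1 + 3*-3 + -3*-2 = 0
y[3] = -2*1 + 3*-3 + 3*-2 + -3*-3 = -8
y[4] = -2*1 + -2*-3 + 3*-2 + 3*-3 = -11
y[5] = -2*-3 + -2*-2 + 3*-3 = 1
y[6] = -2*-2 + -2*-3 = 10
y[7] = -2*-3 = 6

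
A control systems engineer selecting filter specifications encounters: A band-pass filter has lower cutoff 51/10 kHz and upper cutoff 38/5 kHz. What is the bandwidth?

Bandwidth = f_high - f_low
= 38/5 kHz - 51/10 kHz = 5/2 kHz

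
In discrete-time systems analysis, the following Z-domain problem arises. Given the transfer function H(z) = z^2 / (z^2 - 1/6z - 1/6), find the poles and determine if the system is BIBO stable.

Poles are roots of the denominator: z^2 - 1/6z - 1/6 = 0.
Quadratic formula: z = [-(-1/6) +/- sqrt((-1/6)^2 - 4*(-1/6))] / 2
Discriminant = 1/36 + 2/3 = 25/36; sqrt = 5/6.
z = (1/6 +/- 5/6) / 2 => z = 1/2 or z = -1/3.
|p1| = 1/3, |p2| = 1/2.
For BIBO stability, all poles must lie inside the unit circle (|p| < 1).
System is STABLE since both |p| < 1.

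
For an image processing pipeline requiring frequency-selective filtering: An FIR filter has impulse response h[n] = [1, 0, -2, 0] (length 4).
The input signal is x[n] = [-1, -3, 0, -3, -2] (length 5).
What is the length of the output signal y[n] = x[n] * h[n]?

For linear convolution, the output length is:
len(y) = len(x) + len(h) - 1 = 5 + 4 - 1 = 8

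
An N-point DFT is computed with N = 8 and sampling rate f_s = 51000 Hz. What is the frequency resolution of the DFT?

DFT frequency resolution = f_s / N
= 51000 / 8 = 6375 Hz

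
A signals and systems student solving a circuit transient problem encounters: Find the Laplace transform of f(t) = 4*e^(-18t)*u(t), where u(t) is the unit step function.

Standard Laplace transform pair:
e^(-at)*u(t) <-> 1/(s+a)
With a = 18: L{4*e^(-18t)*u(t)} = 4/(s+18), ROC: Re(s) > -18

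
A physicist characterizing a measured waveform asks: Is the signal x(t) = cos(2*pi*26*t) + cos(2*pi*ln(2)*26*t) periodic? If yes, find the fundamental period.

f1 = 26 Hz, f2 = 26*ln(2) Hz
Ratio f2/f1 = ln(2), which is irrational.
Since the frequency ratio is irrational, no common period exists.
The signal is not periodic.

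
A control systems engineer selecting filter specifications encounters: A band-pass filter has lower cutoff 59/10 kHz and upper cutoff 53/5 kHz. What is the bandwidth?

Bandwidth = f_high - f_low
= 53/5 kHz - 59/10 kHz = 47/10 kHz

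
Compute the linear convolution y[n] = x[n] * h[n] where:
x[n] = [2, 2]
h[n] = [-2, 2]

y[n] = sum_k x[k]*h[n-k]. Output length = len(x) + len(h) - 1 = 2 + 2 - 1 = 3.
y[0] = 2*-2 = -4
y[1] = 2*-2 + 2*2 = 0
y[2] = 2*2 = 4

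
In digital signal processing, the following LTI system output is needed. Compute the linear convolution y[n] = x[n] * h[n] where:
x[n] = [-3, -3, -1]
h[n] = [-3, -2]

y[n] = sum_k x[k]*h[n-k]. Output length = len(x) + len(h) - 1 = 3 + 2 - 1 = 4.
y[0] = -3*-3 = 9
y[1] = -3*-3 + -3*-2 = 15
y[2] = -1*-3 + -3*-2 = 9
y[3] = -1*-2 = 2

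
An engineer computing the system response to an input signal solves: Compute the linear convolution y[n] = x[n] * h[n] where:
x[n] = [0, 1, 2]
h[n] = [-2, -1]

y[n] = sum_k x[k]*h[n-k]. Output length = len(x) + len(h) - 1 = 3 + 2 - 1 = 4.
y[0] = 0*-2 = 0
y[1] = 1*-2 + 0*-1 = -2
y[2] = 2*-2 + 1*-1 = -5
y[3] = 2*-1 = -2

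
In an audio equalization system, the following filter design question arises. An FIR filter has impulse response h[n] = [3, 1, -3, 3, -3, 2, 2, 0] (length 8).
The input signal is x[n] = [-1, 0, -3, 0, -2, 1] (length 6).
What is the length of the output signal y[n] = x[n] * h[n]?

For linear convolution, the output length is:
len(y) = len(x) + len(h) - 1 = 6 + 8 - 1 = 13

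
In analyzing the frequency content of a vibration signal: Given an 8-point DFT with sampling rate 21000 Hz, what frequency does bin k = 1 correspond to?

The frequency of DFT bin k is: f_k = k * f_s / N
f_1 = 1 * 21000 / 8 = 2625 Hz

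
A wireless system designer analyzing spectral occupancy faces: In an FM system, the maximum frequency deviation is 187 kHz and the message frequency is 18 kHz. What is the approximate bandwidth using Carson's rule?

Carson's rule: BW = 2*(delta_f + f_m)
= 2*(187 + 18) kHz = 410 kHz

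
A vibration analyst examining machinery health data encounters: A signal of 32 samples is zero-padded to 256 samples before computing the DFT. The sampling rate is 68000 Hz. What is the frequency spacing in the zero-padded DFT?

Original DFT: N = 32, resolution = f_s/N = 68000/32 = 2125 Hz
Zero-padded DFT: N = 256, resolution = f_s/N = 68000/256 = 2125/8 Hz
Zero-padding interpolates the spectrum (finer frequency grid)
but does NOT improve the true spectral resolution (ability to resolve close frequencies).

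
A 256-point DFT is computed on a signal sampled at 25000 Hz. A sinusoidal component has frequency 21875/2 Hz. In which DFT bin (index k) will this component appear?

DFT frequency resolution = f_s/N = 25000/256 = 3125/32 Hz
Bin index k = f_signal / resolution = 21875/2 / 3125/32 = 112
The signal frequency 21875/2 Hz falls in DFT bin k = 112.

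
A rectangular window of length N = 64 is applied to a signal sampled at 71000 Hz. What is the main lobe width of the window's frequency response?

For a rectangular window of length N,
the main lobe width in frequency is 2*f_s/N.
= 2*71000/64 = 8875/4 Hz
This determines the minimum frequency separation for resolving two sinusoids.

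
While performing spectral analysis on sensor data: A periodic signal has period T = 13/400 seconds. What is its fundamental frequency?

The fundamental frequency is the reciprocal of the period.
f = 1/T = 1/(13/400) = 400/13 Hz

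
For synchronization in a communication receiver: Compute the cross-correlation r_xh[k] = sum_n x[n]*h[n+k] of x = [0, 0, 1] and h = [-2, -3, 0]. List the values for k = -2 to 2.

Both sequences indexed from 0 and zero outside their support.
Lags with overlap: k = -2 to 2.
  r_xh[-2] = x[2]*h[0] = -2
  r_xh[-1] = x[1]*h[0] + x[2]*h[1] = -3
  r_xh[0] = x[0]*h[0] + x[1]*h[1] + x[2]*h[2] = 0
  r_xh[1] = x[0]*h[1] + x[1]*h[2] = 0
  r_xh[2] = x[0]*h[2] = 0
r_xh = [-2, -3, 0, 0, 0] (for k = -2, ..., 2)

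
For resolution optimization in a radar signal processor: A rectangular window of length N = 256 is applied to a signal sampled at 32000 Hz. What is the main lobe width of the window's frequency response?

For a rectangular window of length N,
the main lobe width in frequency is 2*f_s/N.
= 2*32000/256 = 250 Hz
This determines the minimum frequency separation for resolving two sinusoids.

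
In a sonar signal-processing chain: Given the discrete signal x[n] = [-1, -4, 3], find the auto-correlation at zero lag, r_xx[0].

The auto-correlation at zero lag r_xx[0] equals the signal energy.
r_xx[0] = sum of x[n]^2 = (-1)^2 + (-4)^2 + 3^2
= 1 + 16 + 9 = 26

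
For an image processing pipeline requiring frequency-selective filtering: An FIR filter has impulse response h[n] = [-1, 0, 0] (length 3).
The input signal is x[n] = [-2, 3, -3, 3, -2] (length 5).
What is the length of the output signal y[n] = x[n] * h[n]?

For linear convolution, the output length is:
len(y) = len(x) + len(h) - 1 = 5 + 3 - 1 = 7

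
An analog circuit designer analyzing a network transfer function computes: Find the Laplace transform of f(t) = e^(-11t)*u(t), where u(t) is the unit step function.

Standard Laplace transform pair:
e^(-at)*u(t) <-> 1/(s+a)
With a = 11: L{e^(-11t)*u(t)} = 1/(s+11), ROC: Re(s) > -11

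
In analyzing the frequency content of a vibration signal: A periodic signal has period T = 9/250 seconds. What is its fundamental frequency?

The fundamental frequency is the reciprocal of the period.
f = 1/T = 1/(9/250) = 250/9 Hz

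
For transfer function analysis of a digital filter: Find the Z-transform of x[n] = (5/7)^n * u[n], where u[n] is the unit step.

The Z-transform of a^n * u[n] is z/(z-a) for |z| > |a|.
Here a = 5/7, so X(z) = z/(z - (5/7)) = 7z/(7z - 5)
ROC: |z| > 5/7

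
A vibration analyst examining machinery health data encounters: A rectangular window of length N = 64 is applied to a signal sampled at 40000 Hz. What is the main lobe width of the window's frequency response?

For a rectangular window of length N,
the main lobe width in frequency is 2*f_s/N.
= 2*40000/64 = 1250 Hz
This determines the minimum frequency separation for resolving two sinusoids.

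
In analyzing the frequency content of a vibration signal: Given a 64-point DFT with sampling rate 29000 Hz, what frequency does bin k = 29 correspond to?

The frequency of DFT bin k is: f_k = k * f_s / N
f_29 = 29 * 29000 / 64 = 105125/8 Hz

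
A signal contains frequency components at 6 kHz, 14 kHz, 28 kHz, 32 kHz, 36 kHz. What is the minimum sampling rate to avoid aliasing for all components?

The highest frequency component is f_max = 36 kHz.
Nyquist rate = 2 * f_max = 2 * 36 kHz = 72 kHz.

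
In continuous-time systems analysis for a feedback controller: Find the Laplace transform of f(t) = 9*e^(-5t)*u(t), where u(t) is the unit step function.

Standard Laplace transform pair:
e^(-at)*u(t) <-> 1/(s+a)
With a = 5: L{9*e^(-5t)*u(t)} = 9/(s+5), ROC: Re(s) > -5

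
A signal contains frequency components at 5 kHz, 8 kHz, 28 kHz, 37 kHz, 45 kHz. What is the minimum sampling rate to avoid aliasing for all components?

The highest frequency component is f_max = 45 kHz.
Nyquist rate = 2 * f_max = 2 * 45 kHz = 90 kHz.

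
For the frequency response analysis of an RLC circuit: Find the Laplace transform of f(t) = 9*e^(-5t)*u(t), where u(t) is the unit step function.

Standard Laplace transform pair:
e^(-at)*u(t) <-> 1/(s+a)
With a = 5: L{9*e^(-5t)*u(t)} = 9/(s+5), ROC: Re(s) > -5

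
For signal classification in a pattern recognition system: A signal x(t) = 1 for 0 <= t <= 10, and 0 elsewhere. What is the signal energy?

Energy = integral of |x(t)|^2 dt over the signal duration
= 1^2 * 10 = 1 * 10 = 10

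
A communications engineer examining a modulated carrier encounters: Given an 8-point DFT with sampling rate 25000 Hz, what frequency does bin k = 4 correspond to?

The frequency of DFT bin k is: f_k = k * f_s / N
f_4 = 4 * 25000 / 8 = 12500 Hz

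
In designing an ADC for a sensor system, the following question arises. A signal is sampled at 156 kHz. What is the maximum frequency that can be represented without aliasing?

The maximum frequency that can be represented without aliasing
is the Nyquist frequency: f_max = f_s / 2 = 156 kHz / 2 = 78 kHz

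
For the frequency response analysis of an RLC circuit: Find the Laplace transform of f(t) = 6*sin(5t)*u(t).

Standard pair: sin(wt)*u(t) <-> w/(s^2+w^2)
With w = 5: L{6*sin(5t)*u(t)} = 30/(s^2+25)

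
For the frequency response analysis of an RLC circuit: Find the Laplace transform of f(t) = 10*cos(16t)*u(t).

Standard pair: cos(wt)*u(t) <-> s/(s^2+w^2)
With w = 16: L{10*cos(16t)*u(t)} = 10s/(s^2+256)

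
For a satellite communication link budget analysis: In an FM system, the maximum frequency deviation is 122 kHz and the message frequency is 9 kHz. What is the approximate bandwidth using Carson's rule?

Carson's rule: BW = 2*(delta_f + f_m)
= 2*(122 + 9) kHz = 262 kHz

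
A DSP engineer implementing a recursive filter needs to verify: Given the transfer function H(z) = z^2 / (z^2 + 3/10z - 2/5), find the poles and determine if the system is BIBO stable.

Poles are roots of the denominator: z^2 + 3/10z - 2/5 = 0.
Quadratic formula: z = [-(3/10) +/- sqrt((3/10)^2 - 4*(-2/5))] / 2
Discriminant = 9/100 + 8/5 = 169/100; sqrt = 13/10.
z = (-3/10 +/- 13/10) / 2 => z = 1/2 or z = -4/5.
|p1| = 1/2, |p2| = 4/5.
For BIBO stability, all poles must lie inside the unit circle (|p| < 1).
System is STABLE since both |p| < 1.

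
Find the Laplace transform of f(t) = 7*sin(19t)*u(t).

Standard pair: sin(wt)*u(t) <-> w/(s^2+w^2)
With w = 19: L{7*sin(19t)*u(t)} = 133/(s^2+361)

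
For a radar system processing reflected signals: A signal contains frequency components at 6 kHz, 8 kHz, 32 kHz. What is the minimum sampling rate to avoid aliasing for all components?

The highest frequency component is f_max = 32 kHz.
Nyquist rate = 2 * f_max = 2 * 32 kHz = 64 kHz.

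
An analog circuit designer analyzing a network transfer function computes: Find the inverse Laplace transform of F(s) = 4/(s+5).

Standard pair: k/(s+a) <-> k*e^(-at)*u(t)
With k=4, a=5: f(t) = 4*e^(-5t)*u(t)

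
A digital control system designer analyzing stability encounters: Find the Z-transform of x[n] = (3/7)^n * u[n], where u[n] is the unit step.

The Z-transform of a^n * u[n] is z/(z-a) for |z| > |a|.
Here a = 3/7, so X(z) = z/(z - (3/7)) = 7z/(7z - 3)
ROC: |z| > 3/7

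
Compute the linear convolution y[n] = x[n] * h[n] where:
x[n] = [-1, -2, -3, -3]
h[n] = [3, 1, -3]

y[n] = sum_k x[k]*h[n-k]. Output length = len(x) + len(h) - 1 = 4 + 3 - 1 = 6.
y[0] = -1*3 = -3
y[1] = -2*3 + -1*1 = -7
y[2] = -3*3 + -2*1 + -1*-3 = -8
y[3] = -3*3 + -3*1 + -2*-3 = -6
y[4] = -3*1 + -3*-3 = 6
y[5] = -3*-3 = 9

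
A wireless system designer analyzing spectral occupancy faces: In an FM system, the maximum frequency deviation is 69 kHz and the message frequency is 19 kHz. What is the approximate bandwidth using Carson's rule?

Carson's rule: BW = 2*(delta_f + f_m)
= 2*(69 + 19) kHz = 176 kHz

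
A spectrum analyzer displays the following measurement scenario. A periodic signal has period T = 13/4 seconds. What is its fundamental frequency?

The fundamental frequency is the reciprocal of the period.
f = 1/T = 1/(13/4) = 4/13 Hz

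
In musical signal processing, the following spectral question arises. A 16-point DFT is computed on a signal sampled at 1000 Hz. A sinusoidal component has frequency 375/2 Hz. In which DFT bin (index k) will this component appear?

DFT frequency resolution = f_s/N = 1000/16 = 125/2 Hz
Bin index k = f_signal / resolution = 375/2 / 125/2 = 3
The signal frequency 375/2 Hz falls in DFT bin k = 3.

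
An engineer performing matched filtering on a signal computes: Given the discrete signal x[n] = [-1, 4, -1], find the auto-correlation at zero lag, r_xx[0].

The auto-correlation at zero lag r_xx[0] equals the signal energy.
r_xx[0] = sum of x[n]^2 = (-1)^2 + 4^2 + (-1)^2
= 1 + 16 + 1 = 18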